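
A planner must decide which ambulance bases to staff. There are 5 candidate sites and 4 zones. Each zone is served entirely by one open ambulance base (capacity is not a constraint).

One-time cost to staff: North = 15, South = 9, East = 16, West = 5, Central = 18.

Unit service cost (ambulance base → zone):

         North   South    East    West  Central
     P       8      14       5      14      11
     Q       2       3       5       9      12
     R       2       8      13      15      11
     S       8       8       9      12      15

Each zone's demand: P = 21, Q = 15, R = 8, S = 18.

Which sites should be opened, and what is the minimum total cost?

Open North and East; minimum total cost 326.

For any fixed open set, each zone goes to its cheapest open site; total = fixed + service.
{North, East}: P→East 5·21=105, Q→North 2·15=30, R→North 2·8=16, S→North 8·18=144. Service 295; fixed 31; total 326.
{North, East, West}: P→East 5·21=105, Q→North 2·15=30, R→North 2·8=16, S→North 8·18=144. Service 295; fixed 36; total 331.
{North, South, East}: P→East 5·21=105, Q→North 2·15=30, R→North 2·8=16, S→North 8·18=144. Service 295; fixed 40; total 335.
{North, South, East, West, Central}: P→East 5·21=105, Q→North 2·15=30, R→North 2·8=16, S→North 8·18=144. Service 295; fixed 63; total 358.
No other subset beats 326.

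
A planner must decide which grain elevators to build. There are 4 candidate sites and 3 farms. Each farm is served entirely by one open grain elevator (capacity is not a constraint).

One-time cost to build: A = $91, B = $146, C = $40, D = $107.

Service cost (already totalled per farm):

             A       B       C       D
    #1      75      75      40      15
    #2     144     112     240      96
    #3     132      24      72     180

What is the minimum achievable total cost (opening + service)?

For any fixed open set, each farm goes to its cheapest open site; total = fixed + service.
{C, D}: #1→D 15, #2→D 96, #3→C 72. Service 183; fixed 147; total 330.
{B}: service 211 + fixed 146 = 357
{B, C}: service 176 + fixed 186 = 362
{A, B, C, D}: #1→D 15, #2→D 96, #3→B 24. Service 135; fixed 384; total 519.
(All 15 nonempty subsets were checked; C and D is lowest.)

Minimum total cost: 330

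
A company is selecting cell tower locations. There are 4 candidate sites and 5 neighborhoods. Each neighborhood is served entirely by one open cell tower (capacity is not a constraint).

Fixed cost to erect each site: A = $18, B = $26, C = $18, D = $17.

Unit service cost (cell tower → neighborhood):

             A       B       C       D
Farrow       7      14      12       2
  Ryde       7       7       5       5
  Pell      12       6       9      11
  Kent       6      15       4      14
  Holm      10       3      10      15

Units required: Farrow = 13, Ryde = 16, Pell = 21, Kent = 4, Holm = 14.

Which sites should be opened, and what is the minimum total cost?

For any fixed open set, each neighborhood goes to its cheapest open site; total = fixed + service.
{B, C, D}: Farrow→D 2·13=26, Ryde→C 5·16=80, Pell→B 6·21=126, Kent→C 4·4=16, Holm→B 3·14=42. Service 290; fixed 61; total 351.
{A, B, D}: service 298 + fixed 61 = 359
{A, B, C, D}: Farrow→D 2·13=26, Ryde→C 5·16=80, Pell→B 6·21=126, Kent→C 4·4=16, Holm→B 3·14=42. Service 290; fixed 79; total 369.
{D}: Farrow→D 2·13=26, Ryde→D 5·16=80, Pell→D 11·21=231, Kent→D 14·4=56, Holm→D 15·14=210. Service 603; fixed 17; total 620.
(All 15 nonempty subsets were checked; B, C and D is lowest.)

Open B, C and D; minimum total cost 351.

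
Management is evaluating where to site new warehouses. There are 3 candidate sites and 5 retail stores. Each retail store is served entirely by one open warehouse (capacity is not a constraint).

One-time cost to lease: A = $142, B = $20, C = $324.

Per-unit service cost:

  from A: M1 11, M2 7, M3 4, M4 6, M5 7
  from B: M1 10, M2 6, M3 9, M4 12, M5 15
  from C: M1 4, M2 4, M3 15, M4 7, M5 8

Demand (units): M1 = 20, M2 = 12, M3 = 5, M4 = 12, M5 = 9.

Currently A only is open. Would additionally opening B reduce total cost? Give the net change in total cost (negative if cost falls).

Yes — net change −12 (cost falls by 12).

Current service cost with {A}: 459.
Adding B: each retail store re-picks its cheapest; new service cost 427, saving 32.
Extra fixed cost: 20. Net change = 20 − 32 = -12.
(Totals: 601 → 589.)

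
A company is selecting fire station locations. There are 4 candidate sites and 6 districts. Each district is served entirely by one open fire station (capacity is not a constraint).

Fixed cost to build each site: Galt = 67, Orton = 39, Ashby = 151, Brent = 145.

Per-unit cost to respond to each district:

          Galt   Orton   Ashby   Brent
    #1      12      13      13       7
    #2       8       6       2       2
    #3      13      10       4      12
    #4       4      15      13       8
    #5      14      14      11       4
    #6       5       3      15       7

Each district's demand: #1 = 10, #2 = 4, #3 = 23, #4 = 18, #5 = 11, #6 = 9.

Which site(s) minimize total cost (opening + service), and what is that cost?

For any fixed open set, each district goes to its cheapest open site; total = fixed + service.
{Galt, Ashby}: #1→Galt 12·10=120, #2→Ashby 2·4=8, #3→Ashby 4·23=92, #4→Galt 4·18=72, #5→Ashby 11·11=121, #6→Galt 5·9=45. Service 458; fixed 218; total 676.
{Galt, Ashby, Brent}: service 331 + fixed 363 = 694
{Galt, Orton, Ashby}: service 440 + fixed 257 = 697
{Galt, Orton, Ashby, Brent}: service 313 + fixed 402 = 715
No other subset beats 676.

Open Galt and Ashby; minimum total cost 676.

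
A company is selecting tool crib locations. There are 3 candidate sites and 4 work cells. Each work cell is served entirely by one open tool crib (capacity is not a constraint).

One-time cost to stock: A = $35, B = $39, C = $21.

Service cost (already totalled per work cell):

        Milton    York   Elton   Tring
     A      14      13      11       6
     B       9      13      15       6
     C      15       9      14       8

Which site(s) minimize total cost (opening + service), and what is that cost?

For any fixed open set, each work cell goes to its cheapest open site; total = fixed + service.
{C}: Milton→C 15, York→C 9, Elton→C 14, Tring→C 8. Service 46; fixed 21; total 67.
{A}: service 44 + fixed 35 = 79
{B}: Milton→B 9, York→B 13, Elton→B 15, Tring→B 6. Service 43; fixed 39; total 82.
{A, B, C}: Milton→B 9, York→C 9, Elton→A 11, Tring→A 6. Service 35; fixed 95; total 130.
No other subset beats 67.

Open C only; minimum total cost 67.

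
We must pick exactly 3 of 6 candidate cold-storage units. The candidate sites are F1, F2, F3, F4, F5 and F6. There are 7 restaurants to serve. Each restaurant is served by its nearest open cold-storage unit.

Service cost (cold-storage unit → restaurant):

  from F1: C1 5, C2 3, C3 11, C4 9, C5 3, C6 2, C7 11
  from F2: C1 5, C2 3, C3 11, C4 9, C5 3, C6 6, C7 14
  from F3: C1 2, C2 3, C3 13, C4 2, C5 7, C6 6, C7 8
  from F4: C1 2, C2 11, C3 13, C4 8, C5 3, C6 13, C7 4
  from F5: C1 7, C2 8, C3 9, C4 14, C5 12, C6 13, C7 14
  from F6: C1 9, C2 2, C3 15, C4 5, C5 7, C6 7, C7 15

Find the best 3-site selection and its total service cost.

With exactly 3 open, each restaurant uses its cheapest among the chosen.
{F1, F3, F4}: C1→F3 2, C2→F1 3, C3→F1 11, C4→F3 2, C5→F1 3, C6→F1 2, C7→F4 4. Service cost 27.
{F1, F3, F5}: service cost 29
{F1, F4, F6}: service cost 29
Among all 20 size-3 choices, {F1, F3, F4} is lowest.

Choose F1, F3 and F4; total service cost 27.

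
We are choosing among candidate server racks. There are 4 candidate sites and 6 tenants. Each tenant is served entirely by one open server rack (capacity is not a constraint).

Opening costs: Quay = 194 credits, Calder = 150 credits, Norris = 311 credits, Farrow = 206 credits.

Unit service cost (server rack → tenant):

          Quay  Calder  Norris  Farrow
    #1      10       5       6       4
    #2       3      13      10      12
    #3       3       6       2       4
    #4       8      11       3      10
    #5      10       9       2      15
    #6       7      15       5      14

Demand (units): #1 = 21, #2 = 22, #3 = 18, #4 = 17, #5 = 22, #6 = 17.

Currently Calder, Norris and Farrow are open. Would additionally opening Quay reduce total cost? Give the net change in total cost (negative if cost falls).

Current service cost with {Calder, Norris, Farrow}: 520.
Adding Quay: each tenant re-picks its cheapest; new service cost 366, saving 154.
Extra fixed cost: 194. Net change = 194 − 154 = 40.
(Totals: 1187 → 1227.)

No — net change +40 (cost rises by 40).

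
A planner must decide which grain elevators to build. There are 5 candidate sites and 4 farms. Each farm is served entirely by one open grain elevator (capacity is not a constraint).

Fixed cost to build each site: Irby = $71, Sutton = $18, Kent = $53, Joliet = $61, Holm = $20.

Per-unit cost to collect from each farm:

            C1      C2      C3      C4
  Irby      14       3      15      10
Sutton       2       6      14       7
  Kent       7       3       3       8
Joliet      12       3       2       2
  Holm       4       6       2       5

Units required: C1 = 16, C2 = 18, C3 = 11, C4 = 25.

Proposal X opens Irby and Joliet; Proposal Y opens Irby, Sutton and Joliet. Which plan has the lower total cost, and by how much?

Proposal Y is cheaper by 142.

Proposal X: {Irby, Joliet}: C1→Joliet 12·16=192, C2→Irby 3·18=54, C3→Joliet 2·11=22, C4→Joliet 2·25=50. Service 318; fixed 132; total 450.
Proposal Y: {Irby, Sutton, Joliet}: C1→Sutton 2·16=32, C2→Irby 3·18=54, C3→Joliet 2·11=22, C4→Joliet 2·25=50. Service 158; fixed 150; total 308.
Difference: |450 − 308| = 142.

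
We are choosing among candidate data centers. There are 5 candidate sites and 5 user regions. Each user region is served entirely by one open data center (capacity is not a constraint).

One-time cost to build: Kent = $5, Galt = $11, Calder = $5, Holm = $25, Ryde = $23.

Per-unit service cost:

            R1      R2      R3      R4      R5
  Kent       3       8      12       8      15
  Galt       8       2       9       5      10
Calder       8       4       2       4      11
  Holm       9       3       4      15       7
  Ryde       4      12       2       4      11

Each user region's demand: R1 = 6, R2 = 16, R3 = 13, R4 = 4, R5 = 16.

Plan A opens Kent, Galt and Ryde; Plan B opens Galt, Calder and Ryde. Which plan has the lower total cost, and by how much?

Plan A is cheaper by 6.

Plan A: {Kent, Galt, Ryde}: R1→Kent 3·6=18, R2→Galt 2·16=32, R3→Ryde 2·13=26, R4→Ryde 4·4=16, R5→Galt 10·16=160. Service 252; fixed 39; total 291.
Plan B: {Galt, Calder, Ryde}: R1→Ryde 4·6=24, R2→Galt 2·16=32, R3→Calder 2·13=26, R4→Calder 4·4=16, R5→Galt 10·16=160. Service 258; fixed 39; total 297.
Difference: |291 − 297| = 6.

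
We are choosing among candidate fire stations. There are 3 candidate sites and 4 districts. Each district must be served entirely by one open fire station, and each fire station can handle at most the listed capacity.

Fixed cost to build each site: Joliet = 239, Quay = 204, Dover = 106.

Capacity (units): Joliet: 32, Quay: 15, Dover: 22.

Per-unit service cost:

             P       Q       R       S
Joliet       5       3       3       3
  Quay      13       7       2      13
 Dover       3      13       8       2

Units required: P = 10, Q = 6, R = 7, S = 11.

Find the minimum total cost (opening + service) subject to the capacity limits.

Open {Quay, Dover}: P→Dover 3·10=30, Q→Quay 7·6=42, R→Quay 2·7=14, S→Dover 2·11=22.
Loads: Quay carries 13/15, Dover carries 21/22. Service 108; fixed 310; total 418.
Next best feasible plan costs 436.

Minimum total cost: 418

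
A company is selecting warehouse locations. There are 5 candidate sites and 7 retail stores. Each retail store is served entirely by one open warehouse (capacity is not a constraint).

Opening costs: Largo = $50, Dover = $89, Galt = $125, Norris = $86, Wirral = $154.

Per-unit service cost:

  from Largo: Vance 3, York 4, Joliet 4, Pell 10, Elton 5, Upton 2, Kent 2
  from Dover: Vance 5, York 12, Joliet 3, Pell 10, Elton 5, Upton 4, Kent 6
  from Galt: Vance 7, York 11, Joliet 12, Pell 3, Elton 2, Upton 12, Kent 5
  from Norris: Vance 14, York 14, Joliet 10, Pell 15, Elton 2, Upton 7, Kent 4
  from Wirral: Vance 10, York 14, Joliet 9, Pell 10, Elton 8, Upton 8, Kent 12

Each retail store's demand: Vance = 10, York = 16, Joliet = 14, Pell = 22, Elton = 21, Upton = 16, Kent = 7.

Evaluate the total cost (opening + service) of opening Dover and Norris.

Total cost: 813

Each retail store is assigned to its cheapest site among the open ones.
{Dover, Norris}: Vance→Dover 5·10=50, York→Dover 12·16=192, Joliet→Dover 3·14=42, Pell→Dover 10·22=220, Elton→Norris 2·21=42, Upton→Dover 4·16=64, Kent→Norris 4·7=28. Service 638; fixed 175; total 813.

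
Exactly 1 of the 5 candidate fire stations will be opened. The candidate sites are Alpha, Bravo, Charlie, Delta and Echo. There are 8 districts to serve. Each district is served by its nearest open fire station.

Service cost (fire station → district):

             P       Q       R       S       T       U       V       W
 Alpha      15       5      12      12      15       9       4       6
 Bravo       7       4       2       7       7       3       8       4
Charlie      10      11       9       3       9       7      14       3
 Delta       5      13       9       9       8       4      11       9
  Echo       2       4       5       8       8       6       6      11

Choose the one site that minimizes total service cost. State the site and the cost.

Choose Bravo only; total service cost 42.

With exactly 1 open, each district uses its cheapest among the chosen.
{Bravo}: P→Bravo 7, Q→Bravo 4, R→Bravo 2, S→Bravo 7, T→Bravo 7, U→Bravo 3, V→Bravo 8, W→Bravo 4. Service cost 42.
{Echo}: service cost 50
{Charlie}: service cost 66
Among all 5 size-1 choices, {Bravo} is lowest.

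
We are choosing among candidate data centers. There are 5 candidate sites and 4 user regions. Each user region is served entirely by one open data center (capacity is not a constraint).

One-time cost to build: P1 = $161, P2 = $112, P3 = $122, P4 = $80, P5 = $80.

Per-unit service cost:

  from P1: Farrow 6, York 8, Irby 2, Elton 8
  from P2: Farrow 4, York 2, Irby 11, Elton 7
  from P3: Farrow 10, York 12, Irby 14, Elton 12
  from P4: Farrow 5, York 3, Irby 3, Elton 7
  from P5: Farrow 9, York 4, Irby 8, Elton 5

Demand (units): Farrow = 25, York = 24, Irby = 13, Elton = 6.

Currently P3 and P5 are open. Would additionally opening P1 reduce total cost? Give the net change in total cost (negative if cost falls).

No — net change +8 (cost rises by 8).

Current service cost with {P3, P5}: 455.
Adding P1: each user region re-picks its cheapest; new service cost 302, saving 153.
Extra fixed cost: 161. Net change = 161 − 153 = 8.
(Totals: 657 → 665.)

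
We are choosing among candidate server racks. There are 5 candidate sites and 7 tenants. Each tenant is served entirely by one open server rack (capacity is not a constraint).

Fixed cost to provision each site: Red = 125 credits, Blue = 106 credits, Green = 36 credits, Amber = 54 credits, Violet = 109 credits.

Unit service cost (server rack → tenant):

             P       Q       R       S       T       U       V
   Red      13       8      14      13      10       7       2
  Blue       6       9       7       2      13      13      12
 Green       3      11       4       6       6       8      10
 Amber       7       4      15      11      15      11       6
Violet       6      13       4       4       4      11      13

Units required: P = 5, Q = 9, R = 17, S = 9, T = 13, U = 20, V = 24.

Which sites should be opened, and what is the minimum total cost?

Open Red and Green; minimum total cost 636.

For any fixed open set, each tenant goes to its cheapest open site; total = fixed + service.
{Red, Green}: P→Green 3·5=15, Q→Red 8·9=72, R→Green 4·17=68, S→Green 6·9=54, T→Green 6·13=78, U→Red 7·20=140, V→Red 2·24=48. Service 475; fixed 161; total 636.
{Green, Amber}: service 555 + fixed 90 = 645
{Red, Green, Amber}: service 439 + fixed 215 = 654
{Red, Blue, Green, Amber, Violet}: service 377 + fixed 430 = 807
No other subset beats 636.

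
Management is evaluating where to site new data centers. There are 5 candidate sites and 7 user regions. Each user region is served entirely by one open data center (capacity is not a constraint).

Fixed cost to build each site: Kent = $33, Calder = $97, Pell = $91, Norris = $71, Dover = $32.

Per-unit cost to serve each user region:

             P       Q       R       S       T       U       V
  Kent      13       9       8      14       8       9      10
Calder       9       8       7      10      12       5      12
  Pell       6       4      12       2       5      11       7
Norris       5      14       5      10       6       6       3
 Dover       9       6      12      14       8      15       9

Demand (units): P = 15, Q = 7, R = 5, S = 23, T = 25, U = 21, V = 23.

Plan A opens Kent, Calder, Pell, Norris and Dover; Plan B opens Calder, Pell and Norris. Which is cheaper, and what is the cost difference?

Plan B is cheaper by 65.

Plan A: {Kent, Calder, Pell, Norris, Dover}: P→Norris 5·15=75, Q→Pell 4·7=28, R→Norris 5·5=25, S→Pell 2·23=46, T→Pell 5·25=125, U→Calder 5·21=105, V→Norris 3·23=69. Service 473; fixed 324; total 797.
Plan B: {Calder, Pell, Norris}: P→Norris 5·15=75, Q→Pell 4·7=28, R→Norris 5·5=25, S→Pell 2·23=46, T→Pell 5·25=125, U→Calder 5·21=105, V→Norris 3·23=69. Service 473; fixed 259; total 732.
Difference: |797 − 732| = 65.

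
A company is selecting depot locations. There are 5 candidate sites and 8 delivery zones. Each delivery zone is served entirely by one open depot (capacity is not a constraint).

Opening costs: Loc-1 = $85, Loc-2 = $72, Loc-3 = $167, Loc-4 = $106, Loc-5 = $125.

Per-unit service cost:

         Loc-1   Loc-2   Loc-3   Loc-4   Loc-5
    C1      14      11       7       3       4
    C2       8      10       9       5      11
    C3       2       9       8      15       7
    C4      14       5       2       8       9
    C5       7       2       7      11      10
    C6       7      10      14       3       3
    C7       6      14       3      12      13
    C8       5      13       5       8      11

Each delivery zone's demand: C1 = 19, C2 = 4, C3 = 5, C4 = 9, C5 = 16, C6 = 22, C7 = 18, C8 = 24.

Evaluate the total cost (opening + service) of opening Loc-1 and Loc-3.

Total cost: 885

Each delivery zone is assigned to its cheapest site among the open ones.
{Loc-1, Loc-3}: C1→Loc-3 7·19=133, C2→Loc-1 8·4=32, C3→Loc-1 2·5=10, C4→Loc-3 2·9=18, C5→Loc-1 7·16=112, C6→Loc-1 7·22=154, C7→Loc-3 3·18=54, C8→Loc-1 5·24=120. Service 633; fixed 252; total 885.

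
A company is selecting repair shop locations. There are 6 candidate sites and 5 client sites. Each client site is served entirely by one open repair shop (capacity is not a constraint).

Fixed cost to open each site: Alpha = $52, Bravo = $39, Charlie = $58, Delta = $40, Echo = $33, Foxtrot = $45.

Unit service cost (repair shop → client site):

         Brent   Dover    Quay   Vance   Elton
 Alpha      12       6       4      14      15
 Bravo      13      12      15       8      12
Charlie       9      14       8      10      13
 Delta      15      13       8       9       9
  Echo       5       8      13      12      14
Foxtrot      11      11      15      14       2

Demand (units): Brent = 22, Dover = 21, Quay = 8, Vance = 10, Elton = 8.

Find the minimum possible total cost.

Minimum total cost: 533

For any fixed open set, each client site goes to its cheapest open site; total = fixed + service.
{Alpha, Bravo, Echo, Foxtrot}: Brent→Echo 5·22=110, Dover→Alpha 6·21=126, Quay→Alpha 4·8=32, Vance→Bravo 8·10=80, Elton→Foxtrot 2·8=16. Service 364; fixed 169; total 533.
{Alpha, Echo, Foxtrot}: service 404 + fixed 130 = 534
{Alpha, Delta, Echo, Foxtrot}: Brent→Echo 5·22=110, Dover→Alpha 6·21=126, Quay→Alpha 4·8=32, Vance→Delta 9·10=90, Elton→Foxtrot 2·8=16. Service 374; fixed 170; total 544.
{Alpha, Bravo, Charlie, Delta, Echo, Foxtrot}: Brent→Echo 5·22=110, Dover→Alpha 6·21=126, Quay→Alpha 4·8=32, Vance→Bravo 8·10=80, Elton→Foxtrot 2·8=16. Service 364; fixed 267; total 631.
No other subset beats 533.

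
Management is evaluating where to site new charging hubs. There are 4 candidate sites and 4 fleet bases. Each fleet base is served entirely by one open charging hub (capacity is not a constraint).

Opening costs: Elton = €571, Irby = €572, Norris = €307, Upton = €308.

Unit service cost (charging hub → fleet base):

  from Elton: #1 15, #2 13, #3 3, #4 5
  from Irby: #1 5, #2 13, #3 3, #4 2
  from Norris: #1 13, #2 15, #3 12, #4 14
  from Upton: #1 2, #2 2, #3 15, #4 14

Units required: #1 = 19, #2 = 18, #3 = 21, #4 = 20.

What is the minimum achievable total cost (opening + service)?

Minimum total cost: 977

For any fixed open set, each fleet base goes to its cheapest open site; total = fixed + service.
{Upton}: #1→Upton 2·19=38, #2→Upton 2·18=36, #3→Upton 15·21=315, #4→Upton 14·20=280. Service 669; fixed 308; total 977.
{Irby}: service 432 + fixed 572 = 1004
{Irby, Upton}: #1→Upton 2·19=38, #2→Upton 2·18=36, #3→Irby 3·21=63, #4→Irby 2·20=40. Service 177; fixed 880; total 1057.
{Elton, Irby, Norris, Upton}: service 177 + fixed 1758 = 1935
No other subset beats 977.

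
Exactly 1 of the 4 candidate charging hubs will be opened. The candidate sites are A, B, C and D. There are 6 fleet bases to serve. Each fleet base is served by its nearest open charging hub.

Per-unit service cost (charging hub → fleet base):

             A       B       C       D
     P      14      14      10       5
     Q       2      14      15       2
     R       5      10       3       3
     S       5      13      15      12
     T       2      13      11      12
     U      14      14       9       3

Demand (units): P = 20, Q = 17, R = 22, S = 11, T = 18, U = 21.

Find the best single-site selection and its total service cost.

With exactly 1 open, each fleet base uses its cheapest among the chosen.
{D}: P→D 5·20=100, Q→D 2·17=34, R→D 3·22=66, S→D 12·11=132, T→D 12·18=216, U→D 3·21=63. Service cost 611.
{A}: service cost 809
{C}: service cost 1073
Among all 4 size-1 choices, {D} is lowest.

Choose D only; total service cost 611.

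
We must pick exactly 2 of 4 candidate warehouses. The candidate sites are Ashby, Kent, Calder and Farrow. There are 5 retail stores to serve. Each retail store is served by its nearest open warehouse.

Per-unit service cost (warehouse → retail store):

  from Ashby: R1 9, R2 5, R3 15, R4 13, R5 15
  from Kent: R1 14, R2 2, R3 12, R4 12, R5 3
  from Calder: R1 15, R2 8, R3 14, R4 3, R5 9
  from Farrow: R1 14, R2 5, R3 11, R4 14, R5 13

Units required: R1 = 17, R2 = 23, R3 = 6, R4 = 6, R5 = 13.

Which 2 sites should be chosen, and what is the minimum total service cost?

Choose Ashby and Kent; total service cost 382.

With exactly 2 open, each retail store uses its cheapest among the chosen.
{Ashby, Kent}: R1→Ashby 9·17=153, R2→Kent 2·23=46, R3→Kent 12·6=72, R4→Kent 12·6=72, R5→Kent 3·13=39. Service cost 382.
{Kent, Calder}: service cost 413
{Kent, Farrow}: service cost 461
Among all 6 size-2 choices, {Ashby, Kent} is lowest.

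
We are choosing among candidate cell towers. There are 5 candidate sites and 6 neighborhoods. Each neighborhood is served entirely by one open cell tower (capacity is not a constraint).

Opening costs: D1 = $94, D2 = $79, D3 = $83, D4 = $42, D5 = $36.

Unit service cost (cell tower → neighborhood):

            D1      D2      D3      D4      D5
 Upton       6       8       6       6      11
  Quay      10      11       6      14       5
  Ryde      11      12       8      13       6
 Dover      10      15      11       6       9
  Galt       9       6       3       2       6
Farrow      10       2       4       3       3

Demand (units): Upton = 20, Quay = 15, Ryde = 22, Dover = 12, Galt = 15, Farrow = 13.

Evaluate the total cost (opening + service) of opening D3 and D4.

Total cost: 652

Each neighborhood is assigned to its cheapest site among the open ones.
{D3, D4}: Upton→D3 6·20=120, Quay→D3 6·15=90, Ryde→D3 8·22=176, Dover→D4 6·12=72, Galt→D4 2·15=30, Farrow→D4 3·13=39. Service 527; fixed 125; total 652.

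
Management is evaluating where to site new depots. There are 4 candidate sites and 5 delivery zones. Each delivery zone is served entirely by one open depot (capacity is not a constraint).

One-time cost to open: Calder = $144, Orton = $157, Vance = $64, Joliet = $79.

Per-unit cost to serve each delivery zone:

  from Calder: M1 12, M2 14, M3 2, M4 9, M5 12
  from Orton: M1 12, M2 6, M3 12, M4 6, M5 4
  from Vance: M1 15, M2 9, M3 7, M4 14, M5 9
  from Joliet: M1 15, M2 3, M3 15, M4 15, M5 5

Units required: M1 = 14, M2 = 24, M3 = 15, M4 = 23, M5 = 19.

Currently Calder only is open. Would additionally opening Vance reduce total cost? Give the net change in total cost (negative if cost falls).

Yes — net change −113 (cost falls by 113).

Current service cost with {Calder}: 969.
Adding Vance: each delivery zone re-picks its cheapest; new service cost 792, saving 177.
Extra fixed cost: 64. Net change = 64 − 177 = -113.
(Totals: 1113 → 1000.)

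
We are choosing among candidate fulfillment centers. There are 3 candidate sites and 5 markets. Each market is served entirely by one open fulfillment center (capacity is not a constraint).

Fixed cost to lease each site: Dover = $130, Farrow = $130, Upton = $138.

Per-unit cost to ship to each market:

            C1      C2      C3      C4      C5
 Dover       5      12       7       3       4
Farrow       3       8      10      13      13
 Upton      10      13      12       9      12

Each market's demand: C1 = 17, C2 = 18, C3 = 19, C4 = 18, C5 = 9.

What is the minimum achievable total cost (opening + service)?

For any fixed open set, each market goes to its cheapest open site; total = fixed + service.
{Dover}: C1→Dover 5·17=85, C2→Dover 12·18=216, C3→Dover 7·19=133, C4→Dover 3·18=54, C5→Dover 4·9=36. Service 524; fixed 130; total 654.
{Dover, Farrow}: service 418 + fixed 260 = 678
{Dover, Upton}: service 524 + fixed 268 = 792
{Dover, Farrow, Upton}: C1→Farrow 3·17=51, C2→Farrow 8·18=144, C3→Dover 7·19=133, C4→Dover 3·18=54, C5→Dover 4·9=36. Service 418; fixed 398; total 816.
(All 7 nonempty subsets were checked; Dover only is lowest.)

Minimum total cost: 654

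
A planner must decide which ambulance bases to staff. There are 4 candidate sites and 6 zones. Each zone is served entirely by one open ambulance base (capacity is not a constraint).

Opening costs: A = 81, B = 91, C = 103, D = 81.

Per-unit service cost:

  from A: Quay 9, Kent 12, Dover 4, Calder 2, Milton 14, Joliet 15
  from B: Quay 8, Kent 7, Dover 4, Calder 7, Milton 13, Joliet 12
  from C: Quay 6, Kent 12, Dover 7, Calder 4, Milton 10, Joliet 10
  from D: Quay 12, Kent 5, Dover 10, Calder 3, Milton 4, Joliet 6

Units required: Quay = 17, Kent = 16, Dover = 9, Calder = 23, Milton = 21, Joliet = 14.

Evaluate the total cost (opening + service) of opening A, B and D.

Total cost: 719

Each zone is assigned to its cheapest site among the open ones.
{A, B, D}: Quay→B 8·17=136, Kent→D 5·16=80, Dover→A 4·9=36, Calder→A 2·23=46, Milton→D 4·21=84, Joliet→D 6·14=84. Service 466; fixed 253; total 719.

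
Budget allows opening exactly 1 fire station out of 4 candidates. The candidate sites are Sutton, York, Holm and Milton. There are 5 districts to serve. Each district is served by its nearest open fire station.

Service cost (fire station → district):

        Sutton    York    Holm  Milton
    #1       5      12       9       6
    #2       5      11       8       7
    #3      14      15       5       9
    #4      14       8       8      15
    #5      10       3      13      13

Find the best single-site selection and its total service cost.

With exactly 1 open, each district uses its cheapest among the chosen.
{Holm}: #1→Holm 9, #2→Holm 8, #3→Holm 5, #4→Holm 8, #5→Holm 13. Service cost 43.
{Sutton}: service cost 48
{York}: service cost 49
Among all 4 size-1 choices, {Holm} is lowest.

Choose Holm only; total service cost 43.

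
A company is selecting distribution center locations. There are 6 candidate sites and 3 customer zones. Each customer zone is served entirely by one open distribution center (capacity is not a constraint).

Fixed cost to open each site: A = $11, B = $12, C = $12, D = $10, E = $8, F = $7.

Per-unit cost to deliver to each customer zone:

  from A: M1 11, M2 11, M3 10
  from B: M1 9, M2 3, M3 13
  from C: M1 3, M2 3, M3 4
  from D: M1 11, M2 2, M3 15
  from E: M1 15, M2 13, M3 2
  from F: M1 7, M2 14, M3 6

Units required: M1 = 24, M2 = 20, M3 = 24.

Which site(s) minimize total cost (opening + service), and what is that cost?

Open C, D and E; minimum total cost 190.

For any fixed open set, each customer zone goes to its cheapest open site; total = fixed + service.
{C, D, E}: M1→C 3·24=72, M2→D 2·20=40, M3→E 2·24=48. Service 160; fixed 30; total 190.
{C, D, E, F}: service 160 + fixed 37 = 197
{C, E}: service 180 + fixed 20 = 200
{A, B, C, D, E, F}: M1→C 3·24=72, M2→D 2·20=40, M3→E 2·24=48. Service 160; fixed 60; total 220.
No other subset beats 190.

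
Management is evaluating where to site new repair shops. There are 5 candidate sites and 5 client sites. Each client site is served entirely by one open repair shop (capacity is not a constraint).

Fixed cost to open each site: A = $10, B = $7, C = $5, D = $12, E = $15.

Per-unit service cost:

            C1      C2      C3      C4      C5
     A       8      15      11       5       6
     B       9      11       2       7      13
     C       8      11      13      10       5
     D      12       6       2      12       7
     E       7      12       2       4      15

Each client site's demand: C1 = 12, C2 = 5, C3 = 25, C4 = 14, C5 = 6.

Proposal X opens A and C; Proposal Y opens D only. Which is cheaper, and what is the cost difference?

Proposal X: {A, C}: C1→A 8·12=96, C2→C 11·5=55, C3→A 11·25=275, C4→A 5·14=70, C5→C 5·6=30. Service 526; fixed 15; total 541.
Proposal Y: {D}: C1→D 12·12=144, C2→D 6·5=30, C3→D 2·25=50, C4→D 12·14=168, C5→D 7·6=42. Service 434; fixed 12; total 446.
Difference: |541 − 446| = 95.

Proposal Y is cheaper by 95.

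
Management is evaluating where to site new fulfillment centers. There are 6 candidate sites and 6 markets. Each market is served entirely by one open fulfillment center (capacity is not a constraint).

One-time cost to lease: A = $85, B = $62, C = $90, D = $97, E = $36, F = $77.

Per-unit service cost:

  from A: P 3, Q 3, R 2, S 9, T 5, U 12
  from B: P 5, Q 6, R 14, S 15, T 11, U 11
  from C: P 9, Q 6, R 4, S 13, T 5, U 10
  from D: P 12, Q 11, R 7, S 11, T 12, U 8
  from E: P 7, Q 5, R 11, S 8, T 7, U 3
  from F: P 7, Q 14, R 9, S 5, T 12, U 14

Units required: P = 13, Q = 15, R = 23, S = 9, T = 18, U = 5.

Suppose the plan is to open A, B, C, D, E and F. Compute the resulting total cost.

Total cost: 727

Each market is assigned to its cheapest site among the open ones.
{A, B, C, D, E, F}: P→A 3·13=39, Q→A 3·15=45, R→A 2·23=46, S→F 5·9=45, T→A 5·18=90, U→E 3·5=15. Service 280; fixed 447; total 727.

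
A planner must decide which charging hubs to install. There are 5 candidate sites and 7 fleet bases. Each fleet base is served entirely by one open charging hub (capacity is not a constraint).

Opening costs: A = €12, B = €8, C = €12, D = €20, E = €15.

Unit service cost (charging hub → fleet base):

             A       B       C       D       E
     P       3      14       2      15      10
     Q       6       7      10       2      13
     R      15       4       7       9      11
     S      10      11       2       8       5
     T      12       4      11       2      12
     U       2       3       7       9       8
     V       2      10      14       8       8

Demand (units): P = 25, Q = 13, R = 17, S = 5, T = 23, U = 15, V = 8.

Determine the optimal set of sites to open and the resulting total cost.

Open A, B, C and D; minimum total cost 298.

For any fixed open set, each fleet base goes to its cheapest open site; total = fixed + service.
{A, B, C, D}: P→C 2·25=50, Q→D 2·13=26, R→B 4·17=68, S→C 2·5=10, T→D 2·23=46, U→A 2·15=30, V→A 2·8=16. Service 246; fixed 52; total 298.
{A, B, C, D, E}: service 246 + fixed 67 = 313
{A, B, D}: P→A 3·25=75, Q→D 2·13=26, R→B 4·17=68, S→D 8·5=40, T→D 2·23=46, U→A 2·15=30, V→A 2·8=16. Service 301; fixed 40; total 341.
{B}: service 781 + fixed 8 = 789
No other subset beats 298.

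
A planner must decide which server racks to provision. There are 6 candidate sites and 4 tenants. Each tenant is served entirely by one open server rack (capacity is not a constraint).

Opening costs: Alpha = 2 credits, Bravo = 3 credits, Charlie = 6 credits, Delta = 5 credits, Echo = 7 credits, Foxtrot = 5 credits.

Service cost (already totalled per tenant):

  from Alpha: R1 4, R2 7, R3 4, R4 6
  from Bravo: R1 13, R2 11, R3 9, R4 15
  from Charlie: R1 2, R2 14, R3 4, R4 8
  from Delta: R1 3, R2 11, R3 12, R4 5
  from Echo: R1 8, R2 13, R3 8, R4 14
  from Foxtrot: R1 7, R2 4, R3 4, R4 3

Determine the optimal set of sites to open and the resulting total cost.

For any fixed open set, each tenant goes to its cheapest open site; total = fixed + service.
{Alpha, Foxtrot}: R1→Alpha 4, R2→Foxtrot 4, R3→Alpha 4, R4→Foxtrot 3. Service 15; fixed 7; total 22.
{Alpha}: R1→Alpha 4, R2→Alpha 7, R3→Alpha 4, R4→Alpha 6. Service 21; fixed 2; total 23.
{Foxtrot}: service 18 + fixed 5 = 23
{Alpha, Bravo, Charlie, Delta, Echo, Foxtrot}: R1→Charlie 2, R2→Foxtrot 4, R3→Alpha 4, R4→Foxtrot 3. Service 13; fixed 28; total 41.
No other subset beats 22.

Open Alpha and Foxtrot; minimum total cost 22.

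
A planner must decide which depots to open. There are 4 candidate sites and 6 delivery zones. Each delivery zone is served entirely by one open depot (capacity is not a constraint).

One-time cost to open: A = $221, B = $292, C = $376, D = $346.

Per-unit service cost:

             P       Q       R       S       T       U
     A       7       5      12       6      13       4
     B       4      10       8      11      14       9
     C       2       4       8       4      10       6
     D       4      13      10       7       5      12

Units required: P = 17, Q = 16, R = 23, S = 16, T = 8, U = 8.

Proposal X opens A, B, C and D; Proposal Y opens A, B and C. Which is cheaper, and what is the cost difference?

Proposal X: {A, B, C, D}: P→C 2·17=34, Q→C 4·16=64, R→B 8·23=184, S→C 4·16=64, T→D 5·8=40, U→A 4·8=32. Service 418; fixed 1235; total 1653.
Proposal Y: {A, B, C}: P→C 2·17=34, Q→C 4·16=64, R→B 8·23=184, S→C 4·16=64, T→C 10·8=80, U→A 4·8=32. Service 458; fixed 889; total 1347.
Difference: |1653 − 1347| = 306.

Proposal Y is cheaper by 306.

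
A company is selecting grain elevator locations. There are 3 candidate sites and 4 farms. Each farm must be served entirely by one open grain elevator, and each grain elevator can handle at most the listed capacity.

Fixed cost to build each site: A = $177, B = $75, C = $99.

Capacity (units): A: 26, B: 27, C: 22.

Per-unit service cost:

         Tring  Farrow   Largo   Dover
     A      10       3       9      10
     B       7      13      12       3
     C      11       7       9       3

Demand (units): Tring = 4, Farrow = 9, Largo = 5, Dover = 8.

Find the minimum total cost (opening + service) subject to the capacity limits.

Minimum total cost: 304

Open {B}: Tring→B 7·4=28, Farrow→B 13·9=117, Largo→B 12·5=60, Dover→B 3·8=24.
Loads: B carries 26/27. Service 229; fixed 75; total 304.
Next best feasible plan costs 334.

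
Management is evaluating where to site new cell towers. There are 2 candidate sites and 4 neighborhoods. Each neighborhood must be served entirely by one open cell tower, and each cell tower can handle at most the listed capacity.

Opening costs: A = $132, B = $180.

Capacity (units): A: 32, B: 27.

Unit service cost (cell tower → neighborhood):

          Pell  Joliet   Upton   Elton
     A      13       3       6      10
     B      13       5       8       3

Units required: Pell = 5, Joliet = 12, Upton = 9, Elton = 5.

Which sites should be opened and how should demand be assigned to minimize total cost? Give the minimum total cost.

Open {A}: Pell→A 13·5=65, Joliet→A 3·12=36, Upton→A 6·9=54, Elton→A 10·5=50.
Loads: A carries 31/32. Service 205; fixed 132; total 337.
Next best feasible plan costs 482.

Minimum total cost: 337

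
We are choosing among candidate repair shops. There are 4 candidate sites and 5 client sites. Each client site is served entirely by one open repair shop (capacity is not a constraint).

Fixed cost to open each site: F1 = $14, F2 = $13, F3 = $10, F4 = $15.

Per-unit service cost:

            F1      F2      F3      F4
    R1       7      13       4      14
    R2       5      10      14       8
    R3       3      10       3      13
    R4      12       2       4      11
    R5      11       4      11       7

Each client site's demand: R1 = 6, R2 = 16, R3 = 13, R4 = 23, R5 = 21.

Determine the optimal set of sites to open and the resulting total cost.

Open F1, F2 and F3; minimum total cost 310.

For any fixed open set, each client site goes to its cheapest open site; total = fixed + service.
{F1, F2, F3}: R1→F3 4·6=24, R2→F1 5·16=80, R3→F1 3·13=39, R4→F2 2·23=46, R5→F2 4·21=84. Service 273; fixed 37; total 310.
{F1, F2}: R1→F1 7·6=42, R2→F1 5·16=80, R3→F1 3·13=39, R4→F2 2·23=46, R5→F2 4·21=84. Service 291; fixed 27; total 318.
{F1, F2, F3, F4}: service 273 + fixed 52 = 325
{F3}: service 610 + fixed 10 = 620
No other subset beats 310.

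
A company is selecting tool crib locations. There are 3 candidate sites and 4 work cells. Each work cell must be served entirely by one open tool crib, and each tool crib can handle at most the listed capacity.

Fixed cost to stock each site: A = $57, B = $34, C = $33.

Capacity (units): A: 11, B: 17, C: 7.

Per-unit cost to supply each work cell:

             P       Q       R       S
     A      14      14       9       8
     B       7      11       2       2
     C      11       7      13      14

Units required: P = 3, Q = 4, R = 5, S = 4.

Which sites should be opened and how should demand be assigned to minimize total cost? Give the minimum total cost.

Minimum total cost: 117

Open {B}: P→B 7·3=21, Q→B 11·4=44, R→B 2·5=10, S→B 2·4=8.
Loads: B carries 16/17. Service 83; fixed 34; total 117.
Next best feasible plan costs 134.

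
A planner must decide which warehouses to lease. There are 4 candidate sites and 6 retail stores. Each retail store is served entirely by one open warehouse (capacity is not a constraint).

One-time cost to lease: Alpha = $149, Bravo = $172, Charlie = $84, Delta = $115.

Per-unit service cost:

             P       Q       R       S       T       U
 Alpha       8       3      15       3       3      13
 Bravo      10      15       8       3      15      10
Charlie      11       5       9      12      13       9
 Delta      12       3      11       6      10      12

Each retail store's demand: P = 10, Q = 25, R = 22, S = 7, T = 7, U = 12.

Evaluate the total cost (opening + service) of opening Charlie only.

Each retail store is assigned to its cheapest site among the open ones.
{Charlie}: P→Charlie 11·10=110, Q→Charlie 5·25=125, R→Charlie 9·22=198, S→Charlie 12·7=84, T→Charlie 13·7=91, U→Charlie 9·12=108. Service 716; fixed 84; total 800.

Total cost: 800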